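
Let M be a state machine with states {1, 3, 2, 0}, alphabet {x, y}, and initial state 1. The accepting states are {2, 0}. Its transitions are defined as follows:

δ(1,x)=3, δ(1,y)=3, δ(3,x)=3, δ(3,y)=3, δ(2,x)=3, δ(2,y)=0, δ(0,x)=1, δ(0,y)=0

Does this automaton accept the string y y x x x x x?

No

start at 1
read 'y': 1 → 3
read 'y': 3 → 3
read 'x': 3 → 3
read 'x': 3 → 3
read 'x': 3 → 3
read 'x': 3 → 3
read 'x': 3 → 3
End state 3 is not accepting.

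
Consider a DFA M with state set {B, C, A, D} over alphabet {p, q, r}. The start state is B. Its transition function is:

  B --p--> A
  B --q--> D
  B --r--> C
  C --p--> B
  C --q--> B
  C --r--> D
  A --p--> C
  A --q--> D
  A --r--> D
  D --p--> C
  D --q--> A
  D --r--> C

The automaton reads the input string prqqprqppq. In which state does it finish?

D

start at B
read 'p': B → A
read 'r': A → D
read 'q': D → A
read 'q': A → D
read 'p': D → C
read 'r': C → D
read 'q': D → A
read 'p': A → C
read 'p': C → B
read 'q': B → D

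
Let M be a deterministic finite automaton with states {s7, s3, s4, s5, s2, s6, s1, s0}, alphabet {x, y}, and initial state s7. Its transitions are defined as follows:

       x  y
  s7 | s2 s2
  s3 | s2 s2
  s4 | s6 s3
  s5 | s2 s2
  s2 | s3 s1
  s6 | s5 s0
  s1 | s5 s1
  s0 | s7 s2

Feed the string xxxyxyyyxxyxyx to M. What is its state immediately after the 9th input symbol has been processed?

s7 → s2 → s3 → s2 → s1 → s5 → s2 → s1 → s1 → s5
After 9 symbols: s5.

s5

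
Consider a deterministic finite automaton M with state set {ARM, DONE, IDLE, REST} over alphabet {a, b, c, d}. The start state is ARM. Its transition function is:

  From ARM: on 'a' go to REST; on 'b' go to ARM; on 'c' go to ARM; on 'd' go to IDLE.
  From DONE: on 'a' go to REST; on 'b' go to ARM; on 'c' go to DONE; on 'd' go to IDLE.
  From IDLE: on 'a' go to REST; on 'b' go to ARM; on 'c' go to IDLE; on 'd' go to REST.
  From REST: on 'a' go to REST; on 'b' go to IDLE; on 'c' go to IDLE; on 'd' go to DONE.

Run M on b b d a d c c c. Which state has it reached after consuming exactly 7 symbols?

Trace: ARM -b-> ARM -b-> ARM -d-> IDLE -a-> REST -d-> DONE -c-> DONE -c-> DONE
After 7 symbols: DONE.

DONE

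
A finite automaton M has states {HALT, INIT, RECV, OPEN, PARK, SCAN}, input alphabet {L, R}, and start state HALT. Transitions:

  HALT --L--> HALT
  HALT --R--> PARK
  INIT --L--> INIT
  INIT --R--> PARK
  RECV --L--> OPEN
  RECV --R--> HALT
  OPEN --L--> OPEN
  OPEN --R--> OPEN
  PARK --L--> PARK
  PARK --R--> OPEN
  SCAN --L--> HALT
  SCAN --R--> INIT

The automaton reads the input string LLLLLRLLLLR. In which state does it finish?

OPEN

start at HALT
read 'L': HALT → HALT
read 'L': HALT → HALT
read 'L': HALT → HALT
read 'L': HALT → HALT
read 'L': HALT → HALT
read 'R': HALT → PARK
read 'L': PARK → PARK
read 'L': PARK → PARK
read 'L': PARK → PARK
read 'L': PARK → PARK
read 'R': PARK → OPEN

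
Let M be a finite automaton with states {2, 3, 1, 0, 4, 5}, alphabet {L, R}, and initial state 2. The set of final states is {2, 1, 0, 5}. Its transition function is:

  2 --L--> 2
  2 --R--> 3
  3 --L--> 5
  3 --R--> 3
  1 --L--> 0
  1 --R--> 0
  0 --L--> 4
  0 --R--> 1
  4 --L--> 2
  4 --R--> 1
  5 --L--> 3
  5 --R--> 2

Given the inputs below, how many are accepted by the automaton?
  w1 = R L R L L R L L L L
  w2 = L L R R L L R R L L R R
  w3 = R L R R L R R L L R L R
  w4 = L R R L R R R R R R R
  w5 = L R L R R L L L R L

w1: Trace: 2 -R-> 3 -L-> 5 -R-> 2 -L-> 2 -L-> 2 -R-> 3 -L-> 5 -L-> 3 -L-> 5 -L-> 3  → end 3, rejected
w2: Trace: 2 -L-> 2 -L-> 2 -R-> 3 -R-> 3 -L-> 5 -L-> 3 -R-> 3 -R-> 3 -L-> 5 -L-> 3 -R-> 3 -R-> 3  → end 3, rejected
w3: Trace: 2 -R-> 3 -L-> 5 -R-> 2 -R-> 3 -L-> 5 -R-> 2 -R-> 3 -L-> 5 -L-> 3 -R-> 3 -L-> 5 -R-> 2  → end 2, accepted
w4: Trace: 2 -L-> 2 -R-> 3 -R-> 3 -L-> 5 -R-> 2 -R-> 3 -R-> 3 -R-> 3 -R-> 3 -R-> 3 -R-> 3  → end 3, rejected
w5: Trace: 2 -L-> 2 -R-> 3 -L-> 5 -R-> 2 -R-> 3 -L-> 5 -L-> 3 -L-> 5 -R-> 2 -L-> 2  → end 2, accepted

2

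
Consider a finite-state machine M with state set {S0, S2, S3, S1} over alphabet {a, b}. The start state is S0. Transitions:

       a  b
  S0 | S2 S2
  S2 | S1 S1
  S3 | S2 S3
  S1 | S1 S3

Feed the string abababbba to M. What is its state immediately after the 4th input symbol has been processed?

S3

Trace: S0 -a-> S2 -b-> S1 -a-> S1 -b-> S3
After 4 symbols: S3.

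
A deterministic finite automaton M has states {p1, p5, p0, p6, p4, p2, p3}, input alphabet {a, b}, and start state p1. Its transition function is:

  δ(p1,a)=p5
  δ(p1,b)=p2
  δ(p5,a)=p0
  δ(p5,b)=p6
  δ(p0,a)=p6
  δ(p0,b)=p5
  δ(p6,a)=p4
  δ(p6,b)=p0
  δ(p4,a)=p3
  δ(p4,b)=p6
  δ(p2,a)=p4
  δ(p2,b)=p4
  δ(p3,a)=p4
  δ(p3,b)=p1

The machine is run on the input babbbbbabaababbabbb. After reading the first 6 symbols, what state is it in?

p1 → p2 → p4 → p6 → p0 → p5 → p6
After 6 symbols: p6.

p6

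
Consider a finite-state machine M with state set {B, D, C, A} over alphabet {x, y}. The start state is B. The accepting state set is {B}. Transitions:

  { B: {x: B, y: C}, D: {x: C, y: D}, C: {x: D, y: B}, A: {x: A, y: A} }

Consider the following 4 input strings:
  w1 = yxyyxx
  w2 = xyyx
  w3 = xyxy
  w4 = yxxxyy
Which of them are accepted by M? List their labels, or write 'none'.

w2

w1:
  start at B
  read 'y': B → C
  read 'x': C → D
  read 'y': D → D
  read 'y': D → D
  read 'x': D → C
  read 'x': C → D
  end D, rejected
w2:
  start at B
  read 'x': B → B
  read 'y': B → C
  read 'y': C → B
  read 'x': B → B
  end B, accepted
w3:
  start at B
  read 'x': B → B
  read 'y': B → C
  read 'x': C → D
  read 'y': D → D
  end D, rejected
w4:
  start at B
  read 'y': B → C
  read 'x': C → D
  read 'x': D → C
  read 'x': C → D
  read 'y': D → D
  read 'y': D → D
  end D, rejected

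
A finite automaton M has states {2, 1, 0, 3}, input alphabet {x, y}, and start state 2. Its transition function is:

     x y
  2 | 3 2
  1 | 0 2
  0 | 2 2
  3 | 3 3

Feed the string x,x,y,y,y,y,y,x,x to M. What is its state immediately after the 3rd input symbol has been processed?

start at 2
read 'x': 2 → 3
read 'x': 3 → 3
read 'y': 3 → 3
After 3 symbols: 3.

3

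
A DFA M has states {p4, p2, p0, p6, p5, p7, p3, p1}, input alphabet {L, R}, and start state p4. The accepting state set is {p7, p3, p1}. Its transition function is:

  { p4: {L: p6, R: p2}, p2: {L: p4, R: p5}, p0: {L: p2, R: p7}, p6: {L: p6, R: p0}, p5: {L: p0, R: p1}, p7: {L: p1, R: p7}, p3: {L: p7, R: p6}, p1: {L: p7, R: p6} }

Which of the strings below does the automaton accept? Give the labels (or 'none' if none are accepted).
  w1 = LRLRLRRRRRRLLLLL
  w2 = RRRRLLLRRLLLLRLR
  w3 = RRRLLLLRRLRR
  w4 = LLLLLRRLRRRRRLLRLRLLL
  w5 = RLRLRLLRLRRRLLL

w1, w3

w1: Trace: p4 -L-> p6 -R-> p0 -L-> p2 -R-> p5 -L-> p0 -R-> p7 -R-> p7 -R-> p7 -R-> p7 -R-> p7 -R-> p7 -L-> p1 -L-> p7 -L-> p1 -L-> p7 -L-> p1  → end p1, accepted
w2: Trace: p4 -R-> p2 -R-> p5 -R-> p1 -R-> p6 -L-> p6 -L-> p6 -L-> p6 -R-> p0 -R-> p7 -L-> p1 -L-> p7 -L-> p1 -L-> p7 -R-> p7 -L-> p1 -R-> p6  → end p6, rejected
w3: Trace: p4 -R-> p2 -R-> p5 -R-> p1 -L-> p7 -L-> p1 -L-> p7 -L-> p1 -R-> p6 -R-> p0 -L-> p2 -R-> p5 -R-> p1  → end p1, accepted
w4: Trace: p4 -L-> p6 -L-> p6 -L-> p6 -L-> p6 -L-> p6 -R-> p0 -R-> p7 -L-> p1 -R-> p6 -R-> p0 -R-> p7 -R-> p7 -R-> p7 -L-> p1 -L-> p7 -R-> p7 -L-> p1 -R-> p6 -L-> p6 -L-> p6 -L-> p6  → end p6, rejected
w5: Trace: p4 -R-> p2 -L-> p4 -R-> p2 -L-> p4 -R-> p2 -L-> p4 -L-> p6 -R-> p0 -L-> p2 -R-> p5 -R-> p1 -R-> p6 -L-> p6 -L-> p6 -L-> p6  → end p6, rejected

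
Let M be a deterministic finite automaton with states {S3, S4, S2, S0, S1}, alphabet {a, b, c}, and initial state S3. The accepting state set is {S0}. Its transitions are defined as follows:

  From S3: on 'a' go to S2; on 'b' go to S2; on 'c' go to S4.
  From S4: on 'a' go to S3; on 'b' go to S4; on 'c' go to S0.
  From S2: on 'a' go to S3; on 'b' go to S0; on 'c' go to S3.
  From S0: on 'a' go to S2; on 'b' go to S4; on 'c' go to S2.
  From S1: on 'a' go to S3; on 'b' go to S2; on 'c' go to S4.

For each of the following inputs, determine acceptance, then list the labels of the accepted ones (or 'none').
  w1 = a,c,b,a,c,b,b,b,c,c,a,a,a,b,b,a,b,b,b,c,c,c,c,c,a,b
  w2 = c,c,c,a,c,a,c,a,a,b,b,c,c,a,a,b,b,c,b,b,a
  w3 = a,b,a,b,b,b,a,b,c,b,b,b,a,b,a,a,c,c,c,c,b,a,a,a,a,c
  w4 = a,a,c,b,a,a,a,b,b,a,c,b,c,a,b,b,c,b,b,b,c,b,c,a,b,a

w1: Trace: S3 -a-> S2 -c-> S3 -b-> S2 -a-> S3 -c-> S4 -b-> S4 -b-> S4 -b-> S4 -c-> S0 -c-> S2 -a-> S3 -a-> S2 -a-> S3 -b-> S2 -b-> S0 -a-> S2 -b-> S0 -b-> S4 -b-> S4 -c-> S0 -c-> S2 -c-> S3 -c-> S4 -c-> S0 -a-> S2 -b-> S0  → end S0, accepted
w2: Trace: S3 -c-> S4 -c-> S0 -c-> S2 -a-> S3 -c-> S4 -a-> S3 -c-> S4 -a-> S3 -a-> S2 -b-> S0 -b-> S4 -c-> S0 -c-> S2 -a-> S3 -a-> S2 -b-> S0 -b-> S4 -c-> S0 -b-> S4 -b-> S4 -a-> S3  → end S3, rejected
w3: Trace: S3 -a-> S2 -b-> S0 -a-> S2 -b-> S0 -b-> S4 -b-> S4 -a-> S3 -b-> S2 -c-> S3 -b-> S2 -b-> S0 -b-> S4 -a-> S3 -b-> S2 -a-> S3 -a-> S2 -c-> S3 -c-> S4 -c-> S0 -c-> S2 -b-> S0 -a-> S2 -a-> S3 -a-> S2 -a-> S3 -c-> S4  → end S4, rejected
w4: Trace: S3 -a-> S2 -a-> S3 -c-> S4 -b-> S4 -a-> S3 -a-> S2 -a-> S3 -b-> S2 -b-> S0 -a-> S2 -c-> S3 -b-> S2 -c-> S3 -a-> S2 -b-> S0 -b-> S4 -c-> S0 -b-> S4 -b-> S4 -b-> S4 -c-> S0 -b-> S4 -c-> S0 -a-> S2 -b-> S0 -a-> S2  → end S2, rejected

w1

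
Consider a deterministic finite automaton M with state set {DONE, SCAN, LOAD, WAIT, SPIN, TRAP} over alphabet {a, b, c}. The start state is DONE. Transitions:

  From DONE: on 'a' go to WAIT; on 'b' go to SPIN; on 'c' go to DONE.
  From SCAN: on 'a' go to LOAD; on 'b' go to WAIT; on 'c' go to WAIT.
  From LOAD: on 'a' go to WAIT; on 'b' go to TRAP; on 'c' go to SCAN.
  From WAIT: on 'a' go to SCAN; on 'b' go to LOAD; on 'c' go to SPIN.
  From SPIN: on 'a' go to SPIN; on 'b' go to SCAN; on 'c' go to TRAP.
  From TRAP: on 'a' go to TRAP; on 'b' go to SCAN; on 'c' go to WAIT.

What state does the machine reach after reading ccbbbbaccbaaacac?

start at DONE
read 'c': DONE → DONE
read 'c': DONE → DONE
read 'b': DONE → SPIN
read 'b': SPIN → SCAN
read 'b': SCAN → WAIT
read 'b': WAIT → LOAD
read 'a': LOAD → WAIT
read 'c': WAIT → SPIN
read 'c': SPIN → TRAP
read 'b': TRAP → SCAN
read 'a': SCAN → LOAD
read 'a': LOAD → WAIT
read 'a': WAIT → SCAN
read 'c': SCAN → WAIT
read 'a': WAIT → SCAN
read 'c': SCAN → WAIT

WAIT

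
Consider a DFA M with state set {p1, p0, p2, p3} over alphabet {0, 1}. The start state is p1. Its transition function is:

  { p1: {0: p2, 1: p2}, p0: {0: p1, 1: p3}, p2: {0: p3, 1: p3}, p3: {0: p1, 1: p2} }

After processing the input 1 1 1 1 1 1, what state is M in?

Trace: p1 -1-> p2 -1-> p3 -1-> p2 -1-> p3 -1-> p2 -1-> p3

p3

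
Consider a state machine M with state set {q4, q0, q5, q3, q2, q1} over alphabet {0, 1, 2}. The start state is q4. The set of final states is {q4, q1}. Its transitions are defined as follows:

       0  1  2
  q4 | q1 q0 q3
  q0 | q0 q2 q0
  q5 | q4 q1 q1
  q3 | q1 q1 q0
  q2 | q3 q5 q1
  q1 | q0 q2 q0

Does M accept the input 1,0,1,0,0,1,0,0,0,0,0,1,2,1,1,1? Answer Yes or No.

Trace: q4 -1-> q0 -0-> q0 -1-> q2 -0-> q3 -0-> q1 -1-> q2 -0-> q3 -0-> q1 -0-> q0 -0-> q0 -0-> q0 -1-> q2 -2-> q1 -1-> q2 -1-> q5 -1-> q1
End state q1 is accepting.

Yes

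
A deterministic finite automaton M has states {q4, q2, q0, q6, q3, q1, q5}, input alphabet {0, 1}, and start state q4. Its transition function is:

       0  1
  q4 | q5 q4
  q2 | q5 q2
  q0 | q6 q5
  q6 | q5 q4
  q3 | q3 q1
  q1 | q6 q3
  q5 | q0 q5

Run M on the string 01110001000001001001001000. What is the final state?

q4 → q5 → q5 → q5 → q5 → q0 → q6 → q5 → q5 → q0 → q6 → q5 → q0 → q6 → q4 → q5 → q0 → q5 → q0 → q6 → q4 → q5 → q0 → q5 → q0 → q6 → q5

q5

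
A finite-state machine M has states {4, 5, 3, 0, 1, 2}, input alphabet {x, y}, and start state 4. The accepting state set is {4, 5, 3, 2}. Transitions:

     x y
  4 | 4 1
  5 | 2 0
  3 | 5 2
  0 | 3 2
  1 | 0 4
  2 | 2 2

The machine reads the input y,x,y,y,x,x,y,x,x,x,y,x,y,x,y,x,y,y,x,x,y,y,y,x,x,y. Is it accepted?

4 → 1 → 0 → 2 → 2 → 2 → 2 → 2 → 2 → 2 → 2 → 2 → 2 → 2 → 2 → 2 → 2 → 2 → 2 → 2 → 2 → 2 → 2 → 2 → 2 → 2 → 2
End state 2 is accepting.

Yes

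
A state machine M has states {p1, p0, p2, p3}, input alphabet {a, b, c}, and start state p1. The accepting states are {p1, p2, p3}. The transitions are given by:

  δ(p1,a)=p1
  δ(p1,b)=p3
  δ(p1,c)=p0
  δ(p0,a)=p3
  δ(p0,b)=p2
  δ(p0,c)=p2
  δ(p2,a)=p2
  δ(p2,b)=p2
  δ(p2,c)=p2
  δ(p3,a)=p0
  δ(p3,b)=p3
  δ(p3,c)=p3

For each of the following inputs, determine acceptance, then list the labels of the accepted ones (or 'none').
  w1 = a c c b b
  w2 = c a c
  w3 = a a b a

w1, w2

w1: Trace: p1 -a-> p1 -c-> p0 -c-> p2 -b-> p2 -b-> p2  → end p2, accepted
w2: Trace: p1 -c-> p0 -a-> p3 -c-> p3  → end p3, accepted
w3: Trace: p1 -a-> p1 -a-> p1 -b-> p3 -a-> p0  → end p0, rejected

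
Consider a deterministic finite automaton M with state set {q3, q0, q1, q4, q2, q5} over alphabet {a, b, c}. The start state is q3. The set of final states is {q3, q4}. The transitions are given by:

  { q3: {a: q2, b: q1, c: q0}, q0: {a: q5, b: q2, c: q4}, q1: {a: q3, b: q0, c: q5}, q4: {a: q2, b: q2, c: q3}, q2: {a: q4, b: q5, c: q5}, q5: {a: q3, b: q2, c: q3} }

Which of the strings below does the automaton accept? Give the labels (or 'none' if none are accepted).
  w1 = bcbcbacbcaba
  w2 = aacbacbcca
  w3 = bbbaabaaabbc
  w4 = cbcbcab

w1, w3

w1:
  start at q3
  read 'b': q3 → q1
  read 'c': q1 → q5
  read 'b': q5 → q2
  read 'c': q2 → q5
  read 'b': q5 → q2
  read 'a': q2 → q4
  read 'c': q4 → q3
  read 'b': q3 → q1
  read 'c': q1 → q5
  read 'a': q5 → q3
  read 'b': q3 → q1
  read 'a': q1 → q3
  end q3, accepted
w2:
  start at q3
  read 'a': q3 → q2
  read 'a': q2 → q4
  read 'c': q4 → q3
  read 'b': q3 → q1
  read 'a': q1 → q3
  read 'c': q3 → q0
  read 'b': q0 → q2
  read 'c': q2 → q5
  read 'c': q5 → q3
  read 'a': q3 → q2
  end q2, rejected
w3:
  start at q3
  read 'b': q3 → q1
  read 'b': q1 → q0
  read 'b': q0 → q2
  read 'a': q2 → q4
  read 'a': q4 → q2
  read 'b': q2 → q5
  read 'a': q5 → q3
  read 'a': q3 → q2
  read 'a': q2 → q4
  read 'b': q4 → q2
  read 'b': q2 → q5
  read 'c': q5 → q3
  end q3, accepted
w4:
  start at q3
  read 'c': q3 → q0
  read 'b': q0 → q2
  read 'c': q2 → q5
  read 'b': q5 → q2
  read 'c': q2 → q5
  read 'a': q5 → q3
  read 'b': q3 → q1
  end q1, rejected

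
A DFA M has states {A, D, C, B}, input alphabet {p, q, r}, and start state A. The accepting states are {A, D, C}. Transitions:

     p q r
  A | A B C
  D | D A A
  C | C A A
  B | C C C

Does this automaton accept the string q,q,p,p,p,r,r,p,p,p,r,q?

No

Trace: A -q-> B -q-> C -p-> C -p-> C -p-> C -r-> A -r-> C -p-> C -p-> C -p-> C -r-> A -q-> B
End state B is not accepting.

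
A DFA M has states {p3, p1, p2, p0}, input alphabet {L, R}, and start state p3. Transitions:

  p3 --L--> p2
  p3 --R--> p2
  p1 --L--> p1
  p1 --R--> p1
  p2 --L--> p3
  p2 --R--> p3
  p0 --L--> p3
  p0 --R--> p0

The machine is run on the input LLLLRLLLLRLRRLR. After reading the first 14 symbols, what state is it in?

p3

p3 → p2 → p3 → p2 → p3 → p2 → p3 → p2 → p3 → p2 → p3 → p2 → p3 → p2 → p3
After 14 symbols: p3.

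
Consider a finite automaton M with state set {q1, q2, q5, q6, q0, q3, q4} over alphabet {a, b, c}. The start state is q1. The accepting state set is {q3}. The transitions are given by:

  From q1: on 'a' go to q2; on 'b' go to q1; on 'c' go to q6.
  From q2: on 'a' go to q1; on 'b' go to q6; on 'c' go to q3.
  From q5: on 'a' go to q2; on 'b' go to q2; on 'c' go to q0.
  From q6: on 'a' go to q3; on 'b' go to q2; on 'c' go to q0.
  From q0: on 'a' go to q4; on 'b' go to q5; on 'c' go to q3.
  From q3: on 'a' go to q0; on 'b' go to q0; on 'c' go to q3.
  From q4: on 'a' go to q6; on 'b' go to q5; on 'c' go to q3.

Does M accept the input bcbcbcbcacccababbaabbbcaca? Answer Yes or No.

No

q1 → q1 → q6 → q2 → q3 → q0 → q3 → q0 → q3 → q0 → q3 → q3 → q3 → q0 → q5 → q2 → q6 → q2 → q1 → q2 → q6 → q2 → q6 → q0 → q4 → q3 → q0
End state q0 is not accepting.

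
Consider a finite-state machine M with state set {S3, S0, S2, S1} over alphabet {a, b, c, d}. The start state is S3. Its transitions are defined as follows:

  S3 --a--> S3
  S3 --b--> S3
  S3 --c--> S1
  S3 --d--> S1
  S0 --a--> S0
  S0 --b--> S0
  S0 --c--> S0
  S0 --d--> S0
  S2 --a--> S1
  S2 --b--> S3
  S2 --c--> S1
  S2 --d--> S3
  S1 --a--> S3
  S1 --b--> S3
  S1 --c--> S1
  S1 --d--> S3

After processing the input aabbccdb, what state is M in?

S3 → S3 → S3 → S3 → S3 → S1 → S1 → S3 → S3

S3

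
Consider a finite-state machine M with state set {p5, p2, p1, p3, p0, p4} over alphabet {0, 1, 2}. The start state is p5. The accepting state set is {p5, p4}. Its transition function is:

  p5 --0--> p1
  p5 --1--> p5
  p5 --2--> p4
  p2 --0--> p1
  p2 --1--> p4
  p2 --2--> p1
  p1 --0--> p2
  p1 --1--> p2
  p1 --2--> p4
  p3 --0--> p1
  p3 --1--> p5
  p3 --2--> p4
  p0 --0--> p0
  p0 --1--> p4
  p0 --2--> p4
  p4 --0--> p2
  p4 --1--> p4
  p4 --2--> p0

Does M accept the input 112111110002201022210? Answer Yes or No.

p5 → p5 → p5 → p4 → p4 → p4 → p4 → p4 → p4 → p2 → p1 → p2 → p1 → p4 → p2 → p4 → p2 → p1 → p4 → p0 → p4 → p2
End state p2 is not accepting.

No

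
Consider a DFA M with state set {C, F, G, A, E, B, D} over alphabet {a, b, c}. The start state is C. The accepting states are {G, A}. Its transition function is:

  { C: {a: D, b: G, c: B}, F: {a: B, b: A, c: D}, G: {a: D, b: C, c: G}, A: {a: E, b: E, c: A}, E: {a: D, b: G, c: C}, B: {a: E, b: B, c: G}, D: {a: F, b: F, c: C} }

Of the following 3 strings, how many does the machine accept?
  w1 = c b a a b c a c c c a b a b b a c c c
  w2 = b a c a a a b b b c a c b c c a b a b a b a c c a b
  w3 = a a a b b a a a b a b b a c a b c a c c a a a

w1: Trace: C -c-> B -b-> B -a-> E -a-> D -b-> F -c-> D -a-> F -c-> D -c-> C -c-> B -a-> E -b-> G -a-> D -b-> F -b-> A -a-> E -c-> C -c-> B -c-> G  → end G, accepted
w2: Trace: C -b-> G -a-> D -c-> C -a-> D -a-> F -a-> B -b-> B -b-> B -b-> B -c-> G -a-> D -c-> C -b-> G -c-> G -c-> G -a-> D -b-> F -a-> B -b-> B -a-> E -b-> G -a-> D -c-> C -c-> B -a-> E -b-> G  → end G, accepted
w3: Trace: C -a-> D -a-> F -a-> B -b-> B -b-> B -a-> E -a-> D -a-> F -b-> A -a-> E -b-> G -b-> C -a-> D -c-> C -a-> D -b-> F -c-> D -a-> F -c-> D -c-> C -a-> D -a-> F -a-> B  → end B, rejected

2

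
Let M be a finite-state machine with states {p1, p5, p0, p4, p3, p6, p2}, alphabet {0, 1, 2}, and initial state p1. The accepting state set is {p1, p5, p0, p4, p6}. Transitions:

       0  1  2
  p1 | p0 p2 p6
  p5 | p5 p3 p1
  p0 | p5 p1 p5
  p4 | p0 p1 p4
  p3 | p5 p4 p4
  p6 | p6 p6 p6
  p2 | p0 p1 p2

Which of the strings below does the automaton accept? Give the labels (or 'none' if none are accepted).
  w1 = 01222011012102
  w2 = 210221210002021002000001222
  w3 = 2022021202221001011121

w1: p1 → p0 → p1 → p6 → p6 → p6 → p6 → p6 → p6 → p6 → p6 → p6 → p6 → p6 → p6  → end p6, accepted
w2: p1 → p6 → p6 → p6 → p6 → p6 → p6 → p6 → p6 → p6 → p6 → p6 → p6 → p6 → p6 → p6 → p6 → p6 → p6 → p6 → p6 → p6 → p6 → p6 → p6 → p6 → p6 → p6  → end p6, accepted
w3: p1 → p6 → p6 → p6 → p6 → p6 → p6 → p6 → p6 → p6 → p6 → p6 → p6 → p6 → p6 → p6 → p6 → p6 → p6 → p6 → p6 → p6 → p6  → end p6, accepted

w1, w2, w3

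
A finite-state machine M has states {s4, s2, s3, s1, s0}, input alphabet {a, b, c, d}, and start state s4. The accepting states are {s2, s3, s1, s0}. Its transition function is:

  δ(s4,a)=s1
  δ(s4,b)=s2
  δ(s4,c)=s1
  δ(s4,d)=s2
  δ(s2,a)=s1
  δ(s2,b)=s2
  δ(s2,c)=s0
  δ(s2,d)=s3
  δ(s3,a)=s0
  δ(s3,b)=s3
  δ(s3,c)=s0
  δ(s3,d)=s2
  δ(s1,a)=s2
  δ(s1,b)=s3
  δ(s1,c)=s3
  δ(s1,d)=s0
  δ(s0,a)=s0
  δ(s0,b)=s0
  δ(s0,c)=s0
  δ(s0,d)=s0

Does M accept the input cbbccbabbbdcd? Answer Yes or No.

Trace: s4 -c-> s1 -b-> s3 -b-> s3 -c-> s0 -c-> s0 -b-> s0 -a-> s0 -b-> s0 -b-> s0 -b-> s0 -d-> s0 -c-> s0 -d-> s0
End state s0 is accepting.

Yes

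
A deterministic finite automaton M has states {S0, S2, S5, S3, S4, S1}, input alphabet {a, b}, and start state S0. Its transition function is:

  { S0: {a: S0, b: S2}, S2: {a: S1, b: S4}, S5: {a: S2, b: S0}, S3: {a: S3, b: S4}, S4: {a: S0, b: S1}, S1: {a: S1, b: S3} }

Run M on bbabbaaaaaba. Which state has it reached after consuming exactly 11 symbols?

S0 → S2 → S4 → S0 → S2 → S4 → S0 → S0 → S0 → S0 → S0 → S2
After 11 symbols: S2.

S2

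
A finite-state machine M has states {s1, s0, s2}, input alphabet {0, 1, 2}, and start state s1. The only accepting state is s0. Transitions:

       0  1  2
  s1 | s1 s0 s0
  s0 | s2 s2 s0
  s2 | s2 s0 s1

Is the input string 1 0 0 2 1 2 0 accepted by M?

Trace: s1 -1-> s0 -0-> s2 -0-> s2 -2-> s1 -1-> s0 -2-> s0 -0-> s2
End state s2 is not accepting.

No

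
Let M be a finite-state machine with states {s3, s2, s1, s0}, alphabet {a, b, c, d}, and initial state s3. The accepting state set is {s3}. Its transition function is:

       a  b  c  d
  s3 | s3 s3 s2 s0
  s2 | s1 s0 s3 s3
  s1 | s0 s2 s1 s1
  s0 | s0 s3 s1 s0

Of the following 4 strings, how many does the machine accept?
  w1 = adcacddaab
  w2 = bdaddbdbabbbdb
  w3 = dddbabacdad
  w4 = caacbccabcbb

w1: Trace: s3 -a-> s3 -d-> s0 -c-> s1 -a-> s0 -c-> s1 -d-> s1 -d-> s1 -a-> s0 -a-> s0 -b-> s3  → end s3, accepted
w2: Trace: s3 -b-> s3 -d-> s0 -a-> s0 -d-> s0 -d-> s0 -b-> s3 -d-> s0 -b-> s3 -a-> s3 -b-> s3 -b-> s3 -b-> s3 -d-> s0 -b-> s3  → end s3, accepted
w3: Trace: s3 -d-> s0 -d-> s0 -d-> s0 -b-> s3 -a-> s3 -b-> s3 -a-> s3 -c-> s2 -d-> s3 -a-> s3 -d-> s0  → end s0, rejected
w4: Trace: s3 -c-> s2 -a-> s1 -a-> s0 -c-> s1 -b-> s2 -c-> s3 -c-> s2 -a-> s1 -b-> s2 -c-> s3 -b-> s3 -b-> s3  → end s3, accepted

3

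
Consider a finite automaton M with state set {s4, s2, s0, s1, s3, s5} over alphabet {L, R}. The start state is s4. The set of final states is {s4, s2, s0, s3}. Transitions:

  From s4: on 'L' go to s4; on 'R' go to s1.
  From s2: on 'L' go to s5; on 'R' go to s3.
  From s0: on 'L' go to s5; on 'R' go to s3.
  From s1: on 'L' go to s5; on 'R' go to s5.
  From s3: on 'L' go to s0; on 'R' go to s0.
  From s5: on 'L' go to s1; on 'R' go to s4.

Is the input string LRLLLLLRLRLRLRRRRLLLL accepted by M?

s4 → s4 → s1 → s5 → s1 → s5 → s1 → s5 → s4 → s4 → s1 → s5 → s4 → s4 → s1 → s5 → s4 → s1 → s5 → s1 → s5 → s1
End state s1 is not accepting.

No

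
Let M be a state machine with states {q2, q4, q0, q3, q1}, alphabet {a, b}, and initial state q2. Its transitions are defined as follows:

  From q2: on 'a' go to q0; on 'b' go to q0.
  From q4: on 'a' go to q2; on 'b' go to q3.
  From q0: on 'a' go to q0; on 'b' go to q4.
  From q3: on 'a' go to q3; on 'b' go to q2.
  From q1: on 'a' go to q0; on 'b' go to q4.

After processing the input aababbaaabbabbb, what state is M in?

q4

start at q2
read 'a': q2 → q0
read 'a': q0 → q0
read 'b': q0 → q4
read 'a': q4 → q2
read 'b': q2 → q0
read 'b': q0 → q4
read 'a': q4 → q2
read 'a': q2 → q0
read 'a': q0 → q0
read 'b': q0 → q4
read 'b': q4 → q3
read 'a': q3 → q3
read 'b': q3 → q2
read 'b': q2 → q0
read 'b': q0 → q4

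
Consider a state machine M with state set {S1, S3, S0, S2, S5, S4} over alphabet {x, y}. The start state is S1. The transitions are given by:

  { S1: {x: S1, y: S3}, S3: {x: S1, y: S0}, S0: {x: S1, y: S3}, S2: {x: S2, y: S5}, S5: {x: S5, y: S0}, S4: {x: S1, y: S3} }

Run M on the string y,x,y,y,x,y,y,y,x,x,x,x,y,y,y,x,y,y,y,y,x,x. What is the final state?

S1 → S3 → S1 → S3 → S0 → S1 → S3 → S0 → S3 → S1 → S1 → S1 → S1 → S3 → S0 → S3 → S1 → S3 → S0 → S3 → S0 → S1 → S1

S1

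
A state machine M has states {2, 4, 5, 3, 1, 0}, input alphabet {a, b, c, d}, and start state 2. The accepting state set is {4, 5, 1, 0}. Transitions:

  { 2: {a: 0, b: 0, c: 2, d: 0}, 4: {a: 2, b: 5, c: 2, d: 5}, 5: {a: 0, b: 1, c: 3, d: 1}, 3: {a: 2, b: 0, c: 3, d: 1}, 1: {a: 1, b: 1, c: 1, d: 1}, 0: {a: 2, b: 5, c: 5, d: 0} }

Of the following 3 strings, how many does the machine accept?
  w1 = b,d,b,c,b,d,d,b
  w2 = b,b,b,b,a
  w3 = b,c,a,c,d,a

w1:
  start at 2
  read 'b': 2 → 0
  read 'd': 0 → 0
  read 'b': 0 → 5
  read 'c': 5 → 3
  read 'b': 3 → 0
  read 'd': 0 → 0
  read 'd': 0 → 0
  read 'b': 0 → 5
  end 5, accepted
w2:
  start at 2
  read 'b': 2 → 0
  read 'b': 0 → 5
  read 'b': 5 → 1
  read 'b': 1 → 1
  read 'a': 1 → 1
  end 1, accepted
w3:
  start at 2
  read 'b': 2 → 0
  read 'c': 0 → 5
  read 'a': 5 → 0
  read 'c': 0 → 5
  read 'd': 5 → 1
  read 'a': 1 → 1
  end 1, accepted

3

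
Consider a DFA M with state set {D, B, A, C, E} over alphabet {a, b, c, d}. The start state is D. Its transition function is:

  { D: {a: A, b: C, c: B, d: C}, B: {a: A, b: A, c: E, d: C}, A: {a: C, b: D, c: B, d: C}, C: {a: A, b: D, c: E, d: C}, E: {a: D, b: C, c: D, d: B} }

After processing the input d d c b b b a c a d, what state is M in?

C

Trace: D -d-> C -d-> C -c-> E -b-> C -b-> D -b-> C -a-> A -c-> B -a-> A -d-> C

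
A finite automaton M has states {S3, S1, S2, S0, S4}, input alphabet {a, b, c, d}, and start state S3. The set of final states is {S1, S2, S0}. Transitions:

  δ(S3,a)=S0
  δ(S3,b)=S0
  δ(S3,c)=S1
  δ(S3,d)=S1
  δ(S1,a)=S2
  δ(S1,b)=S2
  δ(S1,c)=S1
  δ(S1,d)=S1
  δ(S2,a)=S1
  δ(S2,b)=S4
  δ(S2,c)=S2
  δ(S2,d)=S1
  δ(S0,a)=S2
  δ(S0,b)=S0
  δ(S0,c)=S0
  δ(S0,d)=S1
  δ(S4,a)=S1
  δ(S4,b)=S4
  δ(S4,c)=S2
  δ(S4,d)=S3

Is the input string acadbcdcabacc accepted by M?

Yes

S3 → S0 → S0 → S2 → S1 → S2 → S2 → S1 → S1 → S2 → S4 → S1 → S1 → S1
End state S1 is accepting.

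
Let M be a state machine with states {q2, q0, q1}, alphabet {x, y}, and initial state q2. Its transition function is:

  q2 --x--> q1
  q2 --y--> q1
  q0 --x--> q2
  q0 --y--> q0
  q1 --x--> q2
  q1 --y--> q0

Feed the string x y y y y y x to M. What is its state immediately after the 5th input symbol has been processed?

q0

q2 → q1 → q0 → q0 → q0 → q0
After 5 symbols: q0.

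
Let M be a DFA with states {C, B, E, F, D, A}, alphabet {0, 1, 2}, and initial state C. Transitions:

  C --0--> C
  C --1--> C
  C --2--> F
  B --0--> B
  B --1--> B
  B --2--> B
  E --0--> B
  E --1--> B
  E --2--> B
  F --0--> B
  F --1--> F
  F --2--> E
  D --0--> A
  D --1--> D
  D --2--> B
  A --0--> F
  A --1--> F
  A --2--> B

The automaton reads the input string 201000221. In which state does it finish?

B

Trace: C -2-> F -0-> B -1-> B -0-> B -0-> B -0-> B -2-> B -2-> B -1-> B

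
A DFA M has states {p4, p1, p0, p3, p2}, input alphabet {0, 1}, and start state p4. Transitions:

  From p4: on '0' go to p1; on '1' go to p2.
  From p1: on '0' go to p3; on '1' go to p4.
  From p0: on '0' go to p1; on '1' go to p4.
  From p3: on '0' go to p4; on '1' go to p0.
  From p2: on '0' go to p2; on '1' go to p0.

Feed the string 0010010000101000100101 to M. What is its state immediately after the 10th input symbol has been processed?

p1

p4 → p1 → p3 → p0 → p1 → p3 → p0 → p1 → p3 → p4 → p1
After 10 symbols: p1.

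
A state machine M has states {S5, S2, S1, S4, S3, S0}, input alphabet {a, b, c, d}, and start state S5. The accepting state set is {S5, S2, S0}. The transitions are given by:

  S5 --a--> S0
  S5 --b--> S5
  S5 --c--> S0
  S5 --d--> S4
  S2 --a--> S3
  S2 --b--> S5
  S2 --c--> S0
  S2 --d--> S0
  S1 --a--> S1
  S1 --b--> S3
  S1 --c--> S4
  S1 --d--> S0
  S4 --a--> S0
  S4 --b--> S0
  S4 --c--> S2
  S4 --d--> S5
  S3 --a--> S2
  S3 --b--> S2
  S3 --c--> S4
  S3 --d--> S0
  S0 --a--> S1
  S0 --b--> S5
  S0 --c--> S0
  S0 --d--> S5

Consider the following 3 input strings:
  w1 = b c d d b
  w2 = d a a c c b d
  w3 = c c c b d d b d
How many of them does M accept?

w1: Trace: S5 -b-> S5 -c-> S0 -d-> S5 -d-> S4 -b-> S0  → end S0, accepted
w2: Trace: S5 -d-> S4 -a-> S0 -a-> S1 -c-> S4 -c-> S2 -b-> S5 -d-> S4  → end S4, rejected
w3: Trace: S5 -c-> S0 -c-> S0 -c-> S0 -b-> S5 -d-> S4 -d-> S5 -b-> S5 -d-> S4  → end S4, rejected

1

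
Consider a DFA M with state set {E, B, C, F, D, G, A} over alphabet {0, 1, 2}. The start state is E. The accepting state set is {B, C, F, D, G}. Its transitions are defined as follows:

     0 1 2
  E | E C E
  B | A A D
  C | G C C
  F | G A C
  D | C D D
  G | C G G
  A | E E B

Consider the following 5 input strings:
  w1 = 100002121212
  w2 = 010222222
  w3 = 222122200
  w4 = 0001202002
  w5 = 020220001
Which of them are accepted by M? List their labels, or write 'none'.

w1, w2, w3, w4, w5

w1: Trace: E -1-> C -0-> G -0-> C -0-> G -0-> C -2-> C -1-> C -2-> C -1-> C -2-> C -1-> C -2-> C  → end C, accepted
w2: Trace: E -0-> E -1-> C -0-> G -2-> G -2-> G -2-> G -2-> G -2-> G -2-> G  → end G, accepted
w3: Trace: E -2-> E -2-> E -2-> E -1-> C -2-> C -2-> C -2-> C -0-> G -0-> C  → end C, accepted
w4: Trace: E -0-> E -0-> E -0-> E -1-> C -2-> C -0-> G -2-> G -0-> C -0-> G -2-> G  → end G, accepted
w5: Trace: E -0-> E -2-> E -0-> E -2-> E -2-> E -0-> E -0-> E -0-> E -1-> C  → end C, accepted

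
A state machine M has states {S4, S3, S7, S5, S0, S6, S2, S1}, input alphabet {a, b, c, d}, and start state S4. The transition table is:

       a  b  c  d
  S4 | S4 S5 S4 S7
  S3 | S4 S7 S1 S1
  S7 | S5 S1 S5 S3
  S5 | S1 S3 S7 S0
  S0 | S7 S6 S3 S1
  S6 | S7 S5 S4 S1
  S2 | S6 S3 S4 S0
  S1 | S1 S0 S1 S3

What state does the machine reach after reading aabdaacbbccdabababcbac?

S4 → S4 → S4 → S5 → S0 → S7 → S5 → S7 → S1 → S0 → S3 → S1 → S3 → S4 → S5 → S1 → S0 → S7 → S1 → S1 → S0 → S7 → S5

S5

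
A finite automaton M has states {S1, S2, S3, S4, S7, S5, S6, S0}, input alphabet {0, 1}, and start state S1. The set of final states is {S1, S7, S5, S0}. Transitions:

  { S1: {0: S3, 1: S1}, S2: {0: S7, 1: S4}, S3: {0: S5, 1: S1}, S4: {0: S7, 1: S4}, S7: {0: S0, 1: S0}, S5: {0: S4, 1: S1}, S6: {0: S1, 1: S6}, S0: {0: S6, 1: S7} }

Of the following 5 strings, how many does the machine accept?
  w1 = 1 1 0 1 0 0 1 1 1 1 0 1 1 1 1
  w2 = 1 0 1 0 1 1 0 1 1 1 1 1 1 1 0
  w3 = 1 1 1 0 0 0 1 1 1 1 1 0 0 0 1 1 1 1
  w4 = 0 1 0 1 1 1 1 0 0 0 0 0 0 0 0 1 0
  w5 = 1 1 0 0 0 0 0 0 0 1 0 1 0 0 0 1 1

w1: Trace: S1 -1-> S1 -1-> S1 -0-> S3 -1-> S1 -0-> S3 -0-> S5 -1-> S1 -1-> S1 -1-> S1 -1-> S1 -0-> S3 -1-> S1 -1-> S1 -1-> S1 -1-> S1  → end S1, accepted
w2: Trace: S1 -1-> S1 -0-> S3 -1-> S1 -0-> S3 -1-> S1 -1-> S1 -0-> S3 -1-> S1 -1-> S1 -1-> S1 -1-> S1 -1-> S1 -1-> S1 -1-> S1 -0-> S3  → end S3, rejected
w3: Trace: S1 -1-> S1 -1-> S1 -1-> S1 -0-> S3 -0-> S5 -0-> S4 -1-> S4 -1-> S4 -1-> S4 -1-> S4 -1-> S4 -0-> S7 -0-> S0 -0-> S6 -1-> S6 -1-> S6 -1-> S6 -1-> S6  → end S6, rejected
w4: Trace: S1 -0-> S3 -1-> S1 -0-> S3 -1-> S1 -1-> S1 -1-> S1 -1-> S1 -0-> S3 -0-> S5 -0-> S4 -0-> S7 -0-> S0 -0-> S6 -0-> S1 -0-> S3 -1-> S1 -0-> S3  → end S3, rejected
w5: Trace: S1 -1-> S1 -1-> S1 -0-> S3 -0-> S5 -0-> S4 -0-> S7 -0-> S0 -0-> S6 -0-> S1 -1-> S1 -0-> S3 -1-> S1 -0-> S3 -0-> S5 -0-> S4 -1-> S4 -1-> S4  → end S4, rejected

1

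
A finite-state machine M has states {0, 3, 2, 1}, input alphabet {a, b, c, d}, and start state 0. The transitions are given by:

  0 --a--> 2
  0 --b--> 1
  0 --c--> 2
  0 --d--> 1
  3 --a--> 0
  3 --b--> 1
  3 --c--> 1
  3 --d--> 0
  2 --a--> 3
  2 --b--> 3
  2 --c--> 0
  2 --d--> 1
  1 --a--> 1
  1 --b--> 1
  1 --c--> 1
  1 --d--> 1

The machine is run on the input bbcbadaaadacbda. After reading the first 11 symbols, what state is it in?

1

0 → 1 → 1 → 1 → 1 → 1 → 1 → 1 → 1 → 1 → 1 → 1
After 11 symbols: 1.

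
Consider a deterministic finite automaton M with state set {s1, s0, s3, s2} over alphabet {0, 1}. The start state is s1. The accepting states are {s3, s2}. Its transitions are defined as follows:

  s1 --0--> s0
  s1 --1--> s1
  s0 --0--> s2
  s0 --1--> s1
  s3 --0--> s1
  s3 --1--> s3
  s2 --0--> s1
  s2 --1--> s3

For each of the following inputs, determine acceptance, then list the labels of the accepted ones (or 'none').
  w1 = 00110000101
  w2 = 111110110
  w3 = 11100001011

none

w1: s1 → s0 → s2 → s3 → s3 → s1 → s0 → s2 → s1 → s1 → s0 → s1  → end s1, rejected
w2: s1 → s1 → s1 → s1 → s1 → s1 → s0 → s1 → s1 → s0  → end s0, rejected
w3: s1 → s1 → s1 → s1 → s0 → s2 → s1 → s0 → s1 → s0 → s1 → s1  → end s1, rejected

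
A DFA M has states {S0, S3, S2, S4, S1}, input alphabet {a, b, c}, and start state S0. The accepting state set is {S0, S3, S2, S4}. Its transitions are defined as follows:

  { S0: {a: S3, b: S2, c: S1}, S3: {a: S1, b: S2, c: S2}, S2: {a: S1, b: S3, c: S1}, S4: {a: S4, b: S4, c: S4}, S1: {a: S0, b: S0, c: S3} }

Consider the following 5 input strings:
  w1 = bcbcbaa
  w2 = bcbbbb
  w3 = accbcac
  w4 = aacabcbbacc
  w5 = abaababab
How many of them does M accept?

3

w1: Trace: S0 -b-> S2 -c-> S1 -b-> S0 -c-> S1 -b-> S0 -a-> S3 -a-> S1  → end S1, rejected
w2: Trace: S0 -b-> S2 -c-> S1 -b-> S0 -b-> S2 -b-> S3 -b-> S2  → end S2, accepted
w3: Trace: S0 -a-> S3 -c-> S2 -c-> S1 -b-> S0 -c-> S1 -a-> S0 -c-> S1  → end S1, rejected
w4: Trace: S0 -a-> S3 -a-> S1 -c-> S3 -a-> S1 -b-> S0 -c-> S1 -b-> S0 -b-> S2 -a-> S1 -c-> S3 -c-> S2  → end S2, accepted
w5: Trace: S0 -a-> S3 -b-> S2 -a-> S1 -a-> S0 -b-> S2 -a-> S1 -b-> S0 -a-> S3 -b-> S2  → end S2, accepted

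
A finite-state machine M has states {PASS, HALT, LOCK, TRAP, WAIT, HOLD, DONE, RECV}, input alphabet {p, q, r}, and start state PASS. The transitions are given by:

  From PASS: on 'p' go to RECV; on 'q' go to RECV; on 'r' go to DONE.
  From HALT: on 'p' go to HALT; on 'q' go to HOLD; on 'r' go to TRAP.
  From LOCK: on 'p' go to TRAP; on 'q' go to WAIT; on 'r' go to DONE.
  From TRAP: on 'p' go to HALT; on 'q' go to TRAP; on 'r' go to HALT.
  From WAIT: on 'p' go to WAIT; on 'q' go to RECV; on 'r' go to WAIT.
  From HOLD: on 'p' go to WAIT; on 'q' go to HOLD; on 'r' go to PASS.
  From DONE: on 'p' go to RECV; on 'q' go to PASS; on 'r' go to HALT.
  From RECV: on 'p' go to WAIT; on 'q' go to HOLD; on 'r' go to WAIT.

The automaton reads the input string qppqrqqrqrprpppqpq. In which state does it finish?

start at PASS
read 'q': PASS → RECV
read 'p': RECV → WAIT
read 'p': WAIT → WAIT
read 'q': WAIT → RECV
read 'r': RECV → WAIT
read 'q': WAIT → RECV
read 'q': RECV → HOLD
read 'r': HOLD → PASS
read 'q': PASS → RECV
read 'r': RECV → WAIT
read 'p': WAIT → WAIT
read 'r': WAIT → WAIT
read 'p': WAIT → WAIT
read 'p': WAIT → WAIT
read 'p': WAIT → WAIT
read 'q': WAIT → RECV
read 'p': RECV → WAIT
read 'q': WAIT → RECV

RECV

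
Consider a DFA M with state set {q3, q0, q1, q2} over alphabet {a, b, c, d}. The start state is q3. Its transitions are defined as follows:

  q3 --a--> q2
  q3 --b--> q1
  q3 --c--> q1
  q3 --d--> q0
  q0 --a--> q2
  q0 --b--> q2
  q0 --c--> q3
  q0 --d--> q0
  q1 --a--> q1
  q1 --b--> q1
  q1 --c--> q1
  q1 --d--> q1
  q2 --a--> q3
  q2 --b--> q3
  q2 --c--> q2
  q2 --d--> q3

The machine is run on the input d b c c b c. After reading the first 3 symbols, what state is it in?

q3 → q0 → q2 → q2
After 3 symbols: q2.

q2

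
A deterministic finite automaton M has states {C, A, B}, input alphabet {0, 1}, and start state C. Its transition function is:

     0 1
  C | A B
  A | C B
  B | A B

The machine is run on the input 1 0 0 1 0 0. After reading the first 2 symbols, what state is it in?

C → B → A
After 2 symbols: A.

A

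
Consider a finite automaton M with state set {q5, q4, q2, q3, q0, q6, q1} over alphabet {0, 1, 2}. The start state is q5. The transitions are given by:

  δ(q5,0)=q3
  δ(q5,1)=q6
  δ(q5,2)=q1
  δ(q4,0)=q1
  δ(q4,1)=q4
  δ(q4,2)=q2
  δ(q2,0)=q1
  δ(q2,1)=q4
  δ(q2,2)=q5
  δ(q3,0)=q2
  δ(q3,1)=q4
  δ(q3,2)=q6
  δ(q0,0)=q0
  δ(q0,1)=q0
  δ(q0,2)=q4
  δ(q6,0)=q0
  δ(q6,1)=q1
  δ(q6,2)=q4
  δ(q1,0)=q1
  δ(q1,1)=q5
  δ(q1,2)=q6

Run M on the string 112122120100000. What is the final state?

q1

q5 → q6 → q1 → q6 → q1 → q6 → q4 → q4 → q2 → q1 → q5 → q3 → q2 → q1 → q1 → q1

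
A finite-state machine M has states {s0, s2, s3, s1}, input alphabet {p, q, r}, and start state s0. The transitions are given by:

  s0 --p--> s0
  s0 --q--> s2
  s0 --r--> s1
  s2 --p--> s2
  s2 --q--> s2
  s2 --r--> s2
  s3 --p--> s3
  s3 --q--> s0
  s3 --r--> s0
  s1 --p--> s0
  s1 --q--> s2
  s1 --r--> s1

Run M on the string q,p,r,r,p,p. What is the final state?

s2

start at s0
read 'q': s0 → s2
read 'p': s2 → s2
read 'r': s2 → s2
read 'r': s2 → s2
read 'p': s2 → s2
read 'p': s2 → s2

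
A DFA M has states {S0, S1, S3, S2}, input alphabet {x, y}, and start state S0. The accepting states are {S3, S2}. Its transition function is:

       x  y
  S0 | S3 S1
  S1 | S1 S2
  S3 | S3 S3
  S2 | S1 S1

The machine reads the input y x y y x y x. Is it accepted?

Trace: S0 -y-> S1 -x-> S1 -y-> S2 -y-> S1 -x-> S1 -y-> S2 -x-> S1
End state S1 is not accepting.

No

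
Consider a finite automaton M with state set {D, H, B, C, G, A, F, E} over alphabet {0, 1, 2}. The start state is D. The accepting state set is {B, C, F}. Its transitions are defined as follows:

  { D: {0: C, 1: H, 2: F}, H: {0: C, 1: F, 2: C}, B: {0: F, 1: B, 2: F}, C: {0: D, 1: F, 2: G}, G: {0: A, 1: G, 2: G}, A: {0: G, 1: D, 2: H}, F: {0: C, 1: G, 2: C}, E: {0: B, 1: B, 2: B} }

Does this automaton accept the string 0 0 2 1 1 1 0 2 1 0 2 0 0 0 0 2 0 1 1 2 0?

No

D → C → D → F → G → G → G → A → H → F → C → G → A → G → A → G → G → A → D → H → C → D
End state D is not accepting.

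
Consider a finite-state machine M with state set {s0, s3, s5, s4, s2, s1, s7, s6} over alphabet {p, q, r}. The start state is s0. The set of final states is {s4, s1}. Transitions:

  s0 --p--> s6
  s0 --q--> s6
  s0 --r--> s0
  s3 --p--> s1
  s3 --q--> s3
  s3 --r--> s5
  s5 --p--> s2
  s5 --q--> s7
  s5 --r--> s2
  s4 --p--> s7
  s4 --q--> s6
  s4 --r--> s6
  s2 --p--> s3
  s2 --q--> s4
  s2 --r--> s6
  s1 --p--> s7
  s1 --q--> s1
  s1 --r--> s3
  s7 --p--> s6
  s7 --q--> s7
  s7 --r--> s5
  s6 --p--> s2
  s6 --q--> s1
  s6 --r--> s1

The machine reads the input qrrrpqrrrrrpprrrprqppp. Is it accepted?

Trace: s0 -q-> s6 -r-> s1 -r-> s3 -r-> s5 -p-> s2 -q-> s4 -r-> s6 -r-> s1 -r-> s3 -r-> s5 -r-> s2 -p-> s3 -p-> s1 -r-> s3 -r-> s5 -r-> s2 -p-> s3 -r-> s5 -q-> s7 -p-> s6 -p-> s2 -p-> s3
End state s3 is not accepting.

No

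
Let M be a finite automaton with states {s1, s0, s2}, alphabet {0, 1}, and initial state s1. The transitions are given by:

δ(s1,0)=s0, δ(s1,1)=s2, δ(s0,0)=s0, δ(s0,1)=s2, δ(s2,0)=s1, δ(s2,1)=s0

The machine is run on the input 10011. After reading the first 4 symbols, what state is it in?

s2

Trace: s1 -1-> s2 -0-> s1 -0-> s0 -1-> s2
After 4 symbols: s2.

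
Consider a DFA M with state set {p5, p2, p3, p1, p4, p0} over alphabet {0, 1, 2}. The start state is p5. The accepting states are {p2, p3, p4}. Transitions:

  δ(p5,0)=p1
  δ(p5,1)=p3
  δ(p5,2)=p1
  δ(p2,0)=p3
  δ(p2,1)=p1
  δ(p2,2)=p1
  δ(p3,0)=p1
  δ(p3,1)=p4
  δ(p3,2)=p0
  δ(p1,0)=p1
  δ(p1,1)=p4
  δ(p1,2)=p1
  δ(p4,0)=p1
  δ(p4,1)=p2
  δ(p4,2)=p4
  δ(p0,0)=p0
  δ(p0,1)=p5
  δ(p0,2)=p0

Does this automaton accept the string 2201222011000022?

No

Trace: p5 -2-> p1 -2-> p1 -0-> p1 -1-> p4 -2-> p4 -2-> p4 -2-> p4 -0-> p1 -1-> p4 -1-> p2 -0-> p3 -0-> p1 -0-> p1 -0-> p1 -2-> p1 -2-> p1
End state p1 is not accepting.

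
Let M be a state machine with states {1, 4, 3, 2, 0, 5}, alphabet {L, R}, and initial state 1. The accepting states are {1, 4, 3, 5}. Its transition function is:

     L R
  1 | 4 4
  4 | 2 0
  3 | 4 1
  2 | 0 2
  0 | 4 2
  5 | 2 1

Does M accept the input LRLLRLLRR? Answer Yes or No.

No

1 → 4 → 0 → 4 → 2 → 2 → 0 → 4 → 0 → 2
End state 2 is not accepting.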